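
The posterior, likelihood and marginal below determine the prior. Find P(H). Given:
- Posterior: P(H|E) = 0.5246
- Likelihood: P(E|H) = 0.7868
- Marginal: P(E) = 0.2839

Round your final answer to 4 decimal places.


From Bayes' theorem: P(H|E) = P(E|H) × P(H) / P(E)

Rearranging for P(H):
P(H) = P(H|E) × P(E) / P(E|H)
     = 0.5246 × 0.2839 / 0.7868
     = 0.14893394 / 0.7868
     = 0.1893


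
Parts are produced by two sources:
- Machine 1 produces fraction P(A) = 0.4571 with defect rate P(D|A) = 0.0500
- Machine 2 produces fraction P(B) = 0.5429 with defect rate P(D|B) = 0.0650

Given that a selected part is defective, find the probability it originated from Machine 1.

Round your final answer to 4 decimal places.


Let A = from Machine 1, D = defective

Given:
- P(A) = 0.4571, P(B) = 0.5429
- P(D|A) = 0.0500, P(D|B) = 0.0650

Step 1: Find P(D)
P(D) = P(D|A)P(A) + P(D|B)P(B)
     = 0.0500 × 0.4571 + 0.0650 × 0.5429
     = 0.02285500 + 0.03528850
     = 0.05814350

Step 2: Apply Bayes' theorem
P(A|D) = P(D|A)P(A) / P(D)
       = 0.02285500 / 0.05814350
       = 0.3931


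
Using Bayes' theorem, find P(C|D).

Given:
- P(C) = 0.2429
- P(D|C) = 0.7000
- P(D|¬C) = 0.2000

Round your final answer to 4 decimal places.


Bayes' theorem: P(C|D) = P(D|C) × P(C) / P(D)

Step 1: Calculate P(D) using law of total probability
P(D) = P(D|C)P(C) + P(D|¬C)P(¬C)
     = 0.7000 × 0.2429 + 0.2000 × 0.7571
     = 0.17003000 + 0.15142000
     = 0.32145000

Step 2: Apply Bayes' theorem
P(C|D) = P(D|C) × P(C) / P(D)
       = 0.17003000 / 0.32145000
       = 0.5289


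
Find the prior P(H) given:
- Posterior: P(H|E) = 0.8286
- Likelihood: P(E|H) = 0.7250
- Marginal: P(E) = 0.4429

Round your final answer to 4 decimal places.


From Bayes' theorem: P(H|E) = P(E|H) × P(H) / P(E)

Rearranging for P(H):
P(H) = P(H|E) × P(E) / P(E|H)
     = 0.8286 × 0.4429 / 0.7250
     = 0.36698694 / 0.7250
     = 0.5062


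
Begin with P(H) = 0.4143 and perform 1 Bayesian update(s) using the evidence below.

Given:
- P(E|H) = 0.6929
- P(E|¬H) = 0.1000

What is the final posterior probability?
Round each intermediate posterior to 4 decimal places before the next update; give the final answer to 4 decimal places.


Sequential Bayesian updating:

Initial prior: P(H) = 0.4143

Update 1:
  P(E) = 0.6929 × 0.4143 + 0.1000 × 0.5857 = 0.28706847 + 0.05857000 = 0.34563847
  P(H|E) = 0.28706847 / 0.34563847 = 0.8305

Final posterior: 0.8305


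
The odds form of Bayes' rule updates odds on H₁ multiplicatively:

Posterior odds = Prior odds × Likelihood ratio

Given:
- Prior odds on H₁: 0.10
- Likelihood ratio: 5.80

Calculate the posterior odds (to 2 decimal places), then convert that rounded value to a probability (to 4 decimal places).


Step 1: Calculate posterior odds
Posterior odds = Prior odds × LR
               = 0.10 × 5.80
               = 0.58

Step 2: Convert to probability
P(H₁|E) = Posterior odds / (1 + Posterior odds)
       = 0.58 / (1 + 0.58)
       = 0.58 / 1.58
       = 0.3671

The evidence increased P(H₁) from 0.0909 to 0.3671.


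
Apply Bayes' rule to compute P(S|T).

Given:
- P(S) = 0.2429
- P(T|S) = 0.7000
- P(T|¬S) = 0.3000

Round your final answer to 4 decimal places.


Bayes' theorem: P(S|T) = P(T|S) × P(S) / P(T)

Step 1: Calculate P(T) using law of total probability
P(T) = P(T|S)P(S) + P(T|¬S)P(¬S)
     = 0.7000 × 0.2429 + 0.3000 × 0.7571
     = 0.17003000 + 0.22713000
     = 0.39716000

Step 2: Apply Bayes' theorem
P(S|T) = P(T|S) × P(S) / P(T)
       = 0.17003000 / 0.39716000
       = 0.4281


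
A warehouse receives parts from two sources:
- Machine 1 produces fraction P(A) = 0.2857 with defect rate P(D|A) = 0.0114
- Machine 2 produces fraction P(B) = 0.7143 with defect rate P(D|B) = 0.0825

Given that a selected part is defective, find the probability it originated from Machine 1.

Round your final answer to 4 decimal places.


Let A = from Machine 1, D = defective

Given:
- P(A) = 0.2857, P(B) = 0.7143
- P(D|A) = 0.0114, P(D|B) = 0.0825

Step 1: Find P(D)
P(D) = P(D|A)P(A) + P(D|B)P(B)
     = 0.0114 × 0.2857 + 0.0825 × 0.7143
     = 0.00325698 + 0.05892975
     = 0.06218673

Step 2: Apply Bayes' theorem
P(A|D) = P(D|A)P(A) / P(D)
       = 0.00325698 / 0.06218673
       = 0.0524


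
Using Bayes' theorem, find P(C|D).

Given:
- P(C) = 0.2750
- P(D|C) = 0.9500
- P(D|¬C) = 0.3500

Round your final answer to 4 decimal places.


Bayes' theorem: P(C|D) = P(D|C) × P(C) / P(D)

Step 1: Calculate P(D) using law of total probability
P(D) = P(D|C)P(C) + P(D|¬C)P(¬C)
     = 0.9500 × 0.2750 + 0.3500 × 0.7250
     = 0.26125000 + 0.25375000
     = 0.51500000

Step 2: Apply Bayes' theorem
P(C|D) = P(D|C) × P(C) / P(D)
       = 0.26125000 / 0.51500000
       = 0.5073


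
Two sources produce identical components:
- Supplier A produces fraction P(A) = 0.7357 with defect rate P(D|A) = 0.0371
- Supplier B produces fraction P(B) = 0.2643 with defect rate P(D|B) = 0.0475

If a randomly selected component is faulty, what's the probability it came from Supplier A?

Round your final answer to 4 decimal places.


Let A = from Supplier A, D = faulty

Given:
- P(A) = 0.7357, P(B) = 0.2643
- P(D|A) = 0.0371, P(D|B) = 0.0475

Step 1: Find P(D)
P(D) = P(D|A)P(A) + P(D|B)P(B)
     = 0.0371 × 0.7357 + 0.0475 × 0.2643
     = 0.02729447 + 0.01255425
     = 0.03984872

Step 2: Apply Bayes' theorem
P(A|D) = P(D|A)P(A) / P(D)
       = 0.02729447 / 0.03984872
       = 0.6850


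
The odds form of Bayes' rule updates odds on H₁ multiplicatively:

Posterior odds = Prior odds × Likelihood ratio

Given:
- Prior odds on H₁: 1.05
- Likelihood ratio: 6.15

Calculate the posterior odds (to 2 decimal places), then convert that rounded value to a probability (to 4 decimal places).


Step 1: Calculate posterior odds
Posterior odds = Prior odds × LR
               = 1.05 × 6.15
               = 6.46

Step 2: Convert to probability
P(H₁|E) = Posterior odds / (1 + Posterior odds)
       = 6.46 / (1 + 6.46)
       = 6.46 / 7.46
       = 0.8660

The evidence increased P(H₁) from 0.5122 to 0.8660.


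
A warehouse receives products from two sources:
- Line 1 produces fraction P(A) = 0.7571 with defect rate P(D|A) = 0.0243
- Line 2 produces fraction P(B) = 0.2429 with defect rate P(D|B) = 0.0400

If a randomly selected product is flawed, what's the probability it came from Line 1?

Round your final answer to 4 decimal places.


Let A = from Line 1, D = flawed

Given:
- P(A) = 0.7571, P(B) = 0.2429
- P(D|A) = 0.0243, P(D|B) = 0.0400

Step 1: Find P(D)
P(D) = P(D|A)P(A) + P(D|B)P(B)
     = 0.0243 × 0.7571 + 0.0400 × 0.2429
     = 0.01839753 + 0.00971600
     = 0.02811353

Step 2: Apply Bayes' theorem
P(A|D) = P(D|A)P(A) / P(D)
       = 0.01839753 / 0.02811353
       = 0.6544


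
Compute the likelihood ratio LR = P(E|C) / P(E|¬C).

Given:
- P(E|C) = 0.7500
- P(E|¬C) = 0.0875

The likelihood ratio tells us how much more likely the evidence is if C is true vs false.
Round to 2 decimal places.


Likelihood Ratio (LR) = P(E|C) / P(E|¬C)

LR = 0.7500 / 0.0875
   = 8.57

The evidence is 8.57 times more likely if C is true than if C is false.
Since LR > 1, the evidence supports C over ¬C.


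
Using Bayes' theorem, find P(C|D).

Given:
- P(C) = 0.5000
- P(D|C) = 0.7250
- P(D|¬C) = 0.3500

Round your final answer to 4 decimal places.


Bayes' theorem: P(C|D) = P(D|C) × P(C) / P(D)

Step 1: Calculate P(D) using law of total probability
P(D) = P(D|C)P(C) + P(D|¬C)P(¬C)
     = 0.7250 × 0.5000 + 0.3500 × 0.5000
     = 0.36250000 + 0.17500000
     = 0.53750000

Step 2: Apply Bayes' theorem
P(C|D) = P(D|C) × P(C) / P(D)
       = 0.36250000 / 0.53750000
       = 0.6744


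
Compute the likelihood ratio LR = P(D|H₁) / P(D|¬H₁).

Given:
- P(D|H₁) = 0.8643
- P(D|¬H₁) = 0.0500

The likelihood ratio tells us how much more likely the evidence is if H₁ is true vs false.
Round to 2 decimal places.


Likelihood Ratio (LR) = P(D|H₁) / P(D|¬H₁)

LR = 0.8643 / 0.0500
   = 17.29

The evidence is 17.29 times more likely if H₁ is true than if H₁ is false.
Since LR > 1, the evidence supports H₁ over ¬H₁.


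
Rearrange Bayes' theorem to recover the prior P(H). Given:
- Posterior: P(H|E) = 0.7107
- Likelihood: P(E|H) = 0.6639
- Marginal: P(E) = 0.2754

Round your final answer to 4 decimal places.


From Bayes' theorem: P(H|E) = P(E|H) × P(H) / P(E)

Rearranging for P(H):
P(H) = P(H|E) × P(E) / P(E|H)
     = 0.7107 × 0.2754 / 0.6639
     = 0.19572678 / 0.6639
     = 0.2948


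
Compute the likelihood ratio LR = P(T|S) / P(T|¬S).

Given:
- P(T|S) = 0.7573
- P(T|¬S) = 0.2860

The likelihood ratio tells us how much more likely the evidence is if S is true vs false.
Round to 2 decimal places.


Likelihood Ratio (LR) = P(T|S) / P(T|¬S)

LR = 0.7573 / 0.2860
   = 2.65

The evidence is 2.65 times more likely if S is true than if S is false.
Since LR > 1, the evidence supports S over ¬S.


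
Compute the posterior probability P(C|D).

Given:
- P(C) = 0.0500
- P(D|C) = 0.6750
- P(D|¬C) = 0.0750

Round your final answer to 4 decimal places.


Bayes' theorem: P(C|D) = P(D|C) × P(C) / P(D)

Step 1: Calculate P(D) using law of total probability
P(D) = P(D|C)P(C) + P(D|¬C)P(¬C)
     = 0.6750 × 0.0500 + 0.0750 × 0.9500
     = 0.03375000 + 0.07125000
     = 0.10500000

Step 2: Apply Bayes' theorem
P(C|D) = P(D|C) × P(C) / P(D)
       = 0.03375000 / 0.10500000
       = 0.3214


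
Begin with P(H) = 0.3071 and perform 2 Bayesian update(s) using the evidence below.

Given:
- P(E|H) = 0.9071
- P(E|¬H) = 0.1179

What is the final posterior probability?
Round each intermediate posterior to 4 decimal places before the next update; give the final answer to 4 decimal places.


Sequential Bayesian updating:

Initial prior: P(H) = 0.3071

Update 1:
  P(E) = 0.9071 × 0.3071 + 0.1179 × 0.6929 = 0.27857041 + 0.08169291 = 0.36026332
  P(H|E) = 0.27857041 / 0.36026332 = 0.7732

Update 2:
  P(E) = 0.9071 × 0.7732 + 0.1179 × 0.2268 = 0.70136972 + 0.02673972 = 0.72810944
  P(H|E) = 0.70136972 / 0.72810944 = 0.9633

Final posterior: 0.9633


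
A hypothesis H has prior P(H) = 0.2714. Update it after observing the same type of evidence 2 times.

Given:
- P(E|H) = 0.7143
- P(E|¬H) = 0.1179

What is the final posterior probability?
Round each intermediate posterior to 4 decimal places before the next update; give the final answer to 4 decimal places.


Sequential Bayesian updating:

Initial prior: P(H) = 0.2714

Update 1:
  P(E) = 0.7143 × 0.2714 + 0.1179 × 0.7286 = 0.19386102 + 0.08590194 = 0.27976296
  P(H|E) = 0.19386102 / 0.27976296 = 0.6929

Update 2:
  P(E) = 0.7143 × 0.6929 + 0.1179 × 0.3071 = 0.49493847 + 0.03620709 = 0.53114556
  P(H|E) = 0.49493847 / 0.53114556 = 0.9318

Final posterior: 0.9318


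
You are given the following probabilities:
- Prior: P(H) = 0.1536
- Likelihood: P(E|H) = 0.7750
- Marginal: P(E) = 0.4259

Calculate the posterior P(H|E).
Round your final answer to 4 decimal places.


Using Bayes' theorem:

P(H|E) = P(E|H) × P(H) / P(E)
       = 0.7750 × 0.1536 / 0.4259
       = 0.11904000 / 0.4259
       = 0.2795

The evidence strengthens our belief in H.
Prior: 0.1536 → Posterior: 0.2795


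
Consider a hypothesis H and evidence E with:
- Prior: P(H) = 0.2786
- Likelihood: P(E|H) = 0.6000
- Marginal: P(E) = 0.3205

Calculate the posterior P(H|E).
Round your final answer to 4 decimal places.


Using Bayes' theorem:

P(H|E) = P(E|H) × P(H) / P(E)
       = 0.6000 × 0.2786 / 0.3205
       = 0.16716000 / 0.3205
       = 0.5216

The evidence strengthens our belief in H.
Prior: 0.2786 → Posterior: 0.5216


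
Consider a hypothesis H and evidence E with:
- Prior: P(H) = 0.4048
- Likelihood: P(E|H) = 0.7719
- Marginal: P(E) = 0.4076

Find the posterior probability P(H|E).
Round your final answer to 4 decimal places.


Using Bayes' theorem:

P(H|E) = P(E|H) × P(H) / P(E)
       = 0.7719 × 0.4048 / 0.4076
       = 0.31246512 / 0.4076
       = 0.7666

The evidence strengthens our belief in H.
Prior: 0.4048 → Posterior: 0.7666


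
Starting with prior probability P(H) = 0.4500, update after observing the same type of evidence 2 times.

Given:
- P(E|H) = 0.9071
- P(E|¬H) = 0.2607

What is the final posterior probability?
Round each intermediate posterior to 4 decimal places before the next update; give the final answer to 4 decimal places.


Sequential Bayesian updating:

Initial prior: P(H) = 0.4500

Update 1:
  P(E) = 0.9071 × 0.4500 + 0.2607 × 0.5500 = 0.40819500 + 0.14338500 = 0.55158000
  P(H|E) = 0.40819500 / 0.55158000 = 0.7400

Update 2:
  P(E) = 0.9071 × 0.7400 + 0.2607 × 0.2600 = 0.67125400 + 0.06778200 = 0.73903600
  P(H|E) = 0.67125400 / 0.73903600 = 0.9083

Final posterior: 0.9083


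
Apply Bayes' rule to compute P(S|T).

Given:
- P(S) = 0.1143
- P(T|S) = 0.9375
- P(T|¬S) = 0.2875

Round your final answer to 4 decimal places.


Bayes' theorem: P(S|T) = P(T|S) × P(S) / P(T)

Step 1: Calculate P(T) using law of total probability
P(T) = P(T|S)P(S) + P(T|¬S)P(¬S)
     = 0.9375 × 0.1143 + 0.2875 × 0.8857
     = 0.10715625 + 0.25463875
     = 0.36179500

Step 2: Apply Bayes' theorem
P(S|T) = P(T|S) × P(S) / P(T)
       = 0.10715625 / 0.36179500
       = 0.2962


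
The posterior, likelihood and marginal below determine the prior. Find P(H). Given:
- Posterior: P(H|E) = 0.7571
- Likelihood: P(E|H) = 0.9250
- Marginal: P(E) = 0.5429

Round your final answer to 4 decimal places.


From Bayes' theorem: P(H|E) = P(E|H) × P(H) / P(E)

Rearranging for P(H):
P(H) = P(H|E) × P(E) / P(E|H)
     = 0.7571 × 0.5429 / 0.9250
     = 0.41102959 / 0.9250
     = 0.4444


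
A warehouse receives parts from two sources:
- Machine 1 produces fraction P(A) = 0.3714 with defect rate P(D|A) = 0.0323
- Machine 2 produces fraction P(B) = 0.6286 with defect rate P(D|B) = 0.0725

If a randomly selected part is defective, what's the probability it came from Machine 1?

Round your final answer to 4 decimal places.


Let A = from Machine 1, D = defective

Given:
- P(A) = 0.3714, P(B) = 0.6286
- P(D|A) = 0.0323, P(D|B) = 0.0725

Step 1: Find P(D)
P(D) = P(D|A)P(A) + P(D|B)P(B)
     = 0.0323 × 0.3714 + 0.0725 × 0.6286
     = 0.01199622 + 0.04557350
     = 0.05756972

Step 2: Apply Bayes' theorem
P(A|D) = P(D|A)P(A) / P(D)
       = 0.01199622 / 0.05756972
       = 0.2084


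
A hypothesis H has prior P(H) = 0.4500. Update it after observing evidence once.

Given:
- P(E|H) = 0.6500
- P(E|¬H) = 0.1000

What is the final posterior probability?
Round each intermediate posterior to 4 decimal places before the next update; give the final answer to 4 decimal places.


Sequential Bayesian updating:

Initial prior: P(H) = 0.4500

Update 1:
  P(E) = 0.6500 × 0.4500 + 0.1000 × 0.5500 = 0.29250000 + 0.05500000 = 0.34750000
  P(H|E) = 0.29250000 / 0.34750000 = 0.8417

Final posterior: 0.8417


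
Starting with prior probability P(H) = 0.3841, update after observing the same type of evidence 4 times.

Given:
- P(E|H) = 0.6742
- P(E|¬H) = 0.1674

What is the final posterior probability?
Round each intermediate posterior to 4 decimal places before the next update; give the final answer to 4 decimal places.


Sequential Bayesian updating:

Initial prior: P(H) = 0.3841

Update 1:
  P(E) = 0.6742 × 0.3841 + 0.1674 × 0.6159 = 0.25896022 + 0.10310166 = 0.36206188
  P(H|E) = 0.25896022 / 0.36206188 = 0.7152

Update 2:
  P(E) = 0.6742 × 0.7152 + 0.1674 × 0.2848 = 0.48218784 + 0.04767552 = 0.52986336
  P(H|E) = 0.48218784 / 0.52986336 = 0.9100

Update 3:
  P(E) = 0.6742 × 0.9100 + 0.1674 × 0.0900 = 0.61352200 + 0.01506600 = 0.62858800
  P(H|E) = 0.61352200 / 0.62858800 = 0.9760

Update 4:
  P(E) = 0.6742 × 0.9760 + 0.1674 × 0.0240 = 0.65801920 + 0.00401760 = 0.66203680
  P(H|E) = 0.65801920 / 0.66203680 = 0.9939

Final posterior: 0.9939


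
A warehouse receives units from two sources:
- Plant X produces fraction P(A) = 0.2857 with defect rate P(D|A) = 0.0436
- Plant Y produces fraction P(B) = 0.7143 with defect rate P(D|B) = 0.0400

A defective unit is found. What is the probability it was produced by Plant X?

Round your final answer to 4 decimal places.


Let A = from Plant X, D = defective

Given:
- P(A) = 0.2857, P(B) = 0.7143
- P(D|A) = 0.0436, P(D|B) = 0.0400

Step 1: Find P(D)
P(D) = P(D|A)P(A) + P(D|B)P(B)
     = 0.0436 × 0.2857 + 0.0400 × 0.7143
     = 0.01245652 + 0.02857200
     = 0.04102852

Step 2: Apply Bayes' theorem
P(A|D) = P(D|A)P(A) / P(D)
       = 0.01245652 / 0.04102852
       = 0.3036


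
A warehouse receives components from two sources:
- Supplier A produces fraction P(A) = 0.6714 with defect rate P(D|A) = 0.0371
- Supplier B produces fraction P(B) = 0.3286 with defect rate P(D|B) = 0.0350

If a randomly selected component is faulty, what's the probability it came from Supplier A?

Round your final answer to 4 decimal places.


Let A = from Supplier A, D = faulty

Given:
- P(A) = 0.6714, P(B) = 0.3286
- P(D|A) = 0.0371, P(D|B) = 0.0350

Step 1: Find P(D)
P(D) = P(D|A)P(A) + P(D|B)P(B)
     = 0.0371 × 0.6714 + 0.0350 × 0.3286
     = 0.02490894 + 0.01150100
     = 0.03640994

Step 2: Apply Bayes' theorem
P(A|D) = P(D|A)P(A) / P(D)
       = 0.02490894 / 0.03640994
       = 0.6841


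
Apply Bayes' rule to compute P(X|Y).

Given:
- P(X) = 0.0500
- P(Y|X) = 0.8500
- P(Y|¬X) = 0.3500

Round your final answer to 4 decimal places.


Bayes' theorem: P(X|Y) = P(Y|X) × P(X) / P(Y)

Step 1: Calculate P(Y) using law of total probability
P(Y) = P(Y|X)P(X) + P(Y|¬X)P(¬X)
     = 0.8500 × 0.0500 + 0.3500 × 0.9500
     = 0.04250000 + 0.33250000
     = 0.37500000

Step 2: Apply Bayes' theorem
P(X|Y) = P(Y|X) × P(X) / P(Y)
       = 0.04250000 / 0.37500000
       = 0.1133


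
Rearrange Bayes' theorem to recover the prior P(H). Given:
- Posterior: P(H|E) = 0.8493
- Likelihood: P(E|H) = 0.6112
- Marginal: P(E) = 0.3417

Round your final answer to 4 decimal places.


From Bayes' theorem: P(H|E) = P(E|H) × P(H) / P(E)

Rearranging for P(H):
P(H) = P(H|E) × P(E) / P(E|H)
     = 0.8493 × 0.3417 / 0.6112
     = 0.29020581 / 0.6112
     = 0.4748


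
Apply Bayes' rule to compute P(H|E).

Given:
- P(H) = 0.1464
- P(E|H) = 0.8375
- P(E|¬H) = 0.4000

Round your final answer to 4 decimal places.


Bayes' theorem: P(H|E) = P(E|H) × P(H) / P(E)

Step 1: Calculate P(E) using law of total probability
P(E) = P(E|H)P(H) + P(E|¬H)P(¬H)
     = 0.8375 × 0.1464 + 0.4000 × 0.8536
     = 0.12261000 + 0.34144000
     = 0.46405000

Step 2: Apply Bayes' theorem
P(H|E) = P(E|H) × P(H) / P(E)
       = 0.12261000 / 0.46405000
       = 0.2642


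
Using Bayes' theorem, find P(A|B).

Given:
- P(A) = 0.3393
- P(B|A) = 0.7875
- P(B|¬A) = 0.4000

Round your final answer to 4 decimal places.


Bayes' theorem: P(A|B) = P(B|A) × P(A) / P(B)

Step 1: Calculate P(B) using law of total probability
P(B) = P(B|A)P(A) + P(B|¬A)P(¬A)
     = 0.7875 × 0.3393 + 0.4000 × 0.6607
     = 0.26719875 + 0.26428000
     = 0.53147875

Step 2: Apply Bayes' theorem
P(A|B) = P(B|A) × P(A) / P(B)
       = 0.26719875 / 0.53147875
       = 0.5027


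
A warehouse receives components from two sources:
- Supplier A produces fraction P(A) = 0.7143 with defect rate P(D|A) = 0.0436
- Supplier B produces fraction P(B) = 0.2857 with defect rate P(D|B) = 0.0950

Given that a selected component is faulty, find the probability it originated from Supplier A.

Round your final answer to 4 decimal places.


Let A = from Supplier A, D = faulty

Given:
- P(A) = 0.7143, P(B) = 0.2857
- P(D|A) = 0.0436, P(D|B) = 0.0950

Step 1: Find P(D)
P(D) = P(D|A)P(A) + P(D|B)P(B)
     = 0.0436 × 0.7143 + 0.0950 × 0.2857
     = 0.03114348 + 0.02714150
     = 0.05828498

Step 2: Apply Bayes' theorem
P(A|D) = P(D|A)P(A) / P(D)
       = 0.03114348 / 0.05828498
       = 0.5343


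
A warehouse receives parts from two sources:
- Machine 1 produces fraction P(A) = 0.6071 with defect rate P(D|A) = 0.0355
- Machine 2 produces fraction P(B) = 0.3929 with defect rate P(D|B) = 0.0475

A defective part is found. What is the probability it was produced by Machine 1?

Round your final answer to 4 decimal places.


Let A = from Machine 1, D = defective

Given:
- P(A) = 0.6071, P(B) = 0.3929
- P(D|A) = 0.0355, P(D|B) = 0.0475

Step 1: Find P(D)
P(D) = P(D|A)P(A) + P(D|B)P(B)
     = 0.0355 × 0.6071 + 0.0475 × 0.3929
     = 0.02155205 + 0.01866275
     = 0.04021480

Step 2: Apply Bayes' theorem
P(A|D) = P(D|A)P(A) / P(D)
       = 0.02155205 / 0.04021480
       = 0.5359


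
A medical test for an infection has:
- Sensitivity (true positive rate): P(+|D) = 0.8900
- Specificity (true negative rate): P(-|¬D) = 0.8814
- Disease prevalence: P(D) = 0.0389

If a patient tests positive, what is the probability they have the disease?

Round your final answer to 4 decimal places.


Let D = has disease, + = positive test

Given:
- P(D) = 0.0389 (prevalence)
- P(+|D) = 0.8900 (sensitivity)
- P(-|¬D) = 0.8814 (specificity)
- P(+|¬D) = 0.1186 (false positive rate = 1 - specificity)

Step 1: Find P(+)
P(+) = P(+|D)P(D) + P(+|¬D)P(¬D)
     = 0.8900 × 0.0389 + 0.1186 × 0.9611
     = 0.03462100 + 0.11398646
     = 0.14860746

Step 2: Apply Bayes' theorem for P(D|+)
P(D|+) = P(+|D)P(D) / P(+)
       = 0.03462100 / 0.14860746
       = 0.2330


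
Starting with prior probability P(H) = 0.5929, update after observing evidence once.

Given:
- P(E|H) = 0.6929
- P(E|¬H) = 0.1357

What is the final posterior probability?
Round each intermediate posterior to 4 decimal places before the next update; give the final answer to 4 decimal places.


Sequential Bayesian updating:

Initial prior: P(H) = 0.5929

Update 1:
  P(E) = 0.6929 × 0.5929 + 0.1357 × 0.4071 = 0.41082041 + 0.05524347 = 0.46606388
  P(H|E) = 0.41082041 / 0.46606388 = 0.8815

Final posterior: 0.8815


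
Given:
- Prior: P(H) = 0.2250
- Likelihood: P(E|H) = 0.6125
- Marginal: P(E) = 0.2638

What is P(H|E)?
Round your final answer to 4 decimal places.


Using Bayes' theorem:

P(H|E) = P(E|H) × P(H) / P(E)
       = 0.6125 × 0.2250 / 0.2638
       = 0.13781250 / 0.2638
       = 0.5224

The evidence strengthens our belief in H.
Prior: 0.2250 → Posterior: 0.5224


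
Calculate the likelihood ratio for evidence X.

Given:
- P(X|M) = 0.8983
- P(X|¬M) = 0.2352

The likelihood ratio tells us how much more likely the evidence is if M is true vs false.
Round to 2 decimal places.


Likelihood Ratio (LR) = P(X|M) / P(X|¬M)

LR = 0.8983 / 0.2352
   = 3.82

The evidence is 3.82 times more likely if M is true than if M is false.
Because LR exceeds 1, X is evidence for M.


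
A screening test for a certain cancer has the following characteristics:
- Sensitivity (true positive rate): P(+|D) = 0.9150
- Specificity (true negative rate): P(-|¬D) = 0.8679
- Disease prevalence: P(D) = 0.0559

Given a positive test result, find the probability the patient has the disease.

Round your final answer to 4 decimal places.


Let D = has disease, + = positive test

Given:
- P(D) = 0.0559 (prevalence)
- P(+|D) = 0.9150 (sensitivity)
- P(-|¬D) = 0.8679 (specificity)
- P(+|¬D) = 0.1321 (false positive rate = 1 - specificity)

Step 1: Find P(+)
P(+) = P(+|D)P(D) + P(+|¬D)P(¬D)
     = 0.9150 × 0.0559 + 0.1321 × 0.9441
     = 0.05114850 + 0.12471561
     = 0.17586411

Step 2: Apply Bayes' theorem for P(D|+)
P(D|+) = P(+|D)P(D) / P(+)
       = 0.05114850 / 0.17586411
       = 0.2908


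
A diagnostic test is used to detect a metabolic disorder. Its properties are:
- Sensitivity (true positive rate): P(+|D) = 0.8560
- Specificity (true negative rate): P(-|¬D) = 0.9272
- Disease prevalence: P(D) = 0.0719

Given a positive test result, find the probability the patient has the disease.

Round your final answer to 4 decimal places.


Let D = has disease, + = positive test

Given:
- P(D) = 0.0719 (prevalence)
- P(+|D) = 0.8560 (sensitivity)
- P(-|¬D) = 0.9272 (specificity)
- P(+|¬D) = 0.0728 (false positive rate = 1 - specificity)

Step 1: Find P(+)
P(+) = P(+|D)P(D) + P(+|¬D)P(¬D)
     = 0.8560 × 0.0719 + 0.0728 × 0.9281
     = 0.06154640 + 0.06756568
     = 0.12911208

Step 2: Apply Bayes' theorem for P(D|+)
P(D|+) = P(+|D)P(D) / P(+)
       = 0.06154640 / 0.12911208
       = 0.4767


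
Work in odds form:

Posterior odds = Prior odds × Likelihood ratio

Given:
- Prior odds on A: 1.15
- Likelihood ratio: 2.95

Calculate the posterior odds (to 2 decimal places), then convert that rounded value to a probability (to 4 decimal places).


Step 1: Calculate posterior odds
Posterior odds = Prior odds × LR
               = 1.15 × 2.95
               = 3.39

Step 2: Convert to probability
P(A|E) = Posterior odds / (1 + Posterior odds)
       = 3.39 / (1 + 3.39)
       = 3.39 / 4.39
       = 0.7722

The evidence increased P(A) from 0.5349 to 0.7722.


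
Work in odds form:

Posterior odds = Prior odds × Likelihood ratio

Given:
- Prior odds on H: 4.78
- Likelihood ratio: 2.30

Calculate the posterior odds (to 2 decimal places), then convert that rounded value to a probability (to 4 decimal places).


Step 1: Calculate posterior odds
Posterior odds = Prior odds × LR
               = 4.78 × 2.30
               = 10.99

Step 2: Convert to probability
P(H|E) = Posterior odds / (1 + Posterior odds)
       = 10.99 / (1 + 10.99)
       = 10.99 / 11.99
       = 0.9166

The evidence increased P(H) from 0.8270 to 0.9166.


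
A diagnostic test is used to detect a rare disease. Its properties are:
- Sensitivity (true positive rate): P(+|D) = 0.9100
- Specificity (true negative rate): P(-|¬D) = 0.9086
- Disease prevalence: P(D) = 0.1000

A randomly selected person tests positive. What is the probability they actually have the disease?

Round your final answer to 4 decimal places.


Let D = has disease, + = positive test

Given:
- P(D) = 0.1000 (prevalence)
- P(+|D) = 0.9100 (sensitivity)
- P(-|¬D) = 0.9086 (specificity)
- P(+|¬D) = 0.0914 (false positive rate = 1 - specificity)

Step 1: Find P(+)
P(+) = P(+|D)P(D) + P(+|¬D)P(¬D)
     = 0.9100 × 0.1000 + 0.0914 × 0.9000
     = 0.09100000 + 0.08226000
     = 0.17326000

Step 2: Apply Bayes' theorem for P(D|+)
P(D|+) = P(+|D)P(D) / P(+)
       = 0.09100000 / 0.17326000
       = 0.5252


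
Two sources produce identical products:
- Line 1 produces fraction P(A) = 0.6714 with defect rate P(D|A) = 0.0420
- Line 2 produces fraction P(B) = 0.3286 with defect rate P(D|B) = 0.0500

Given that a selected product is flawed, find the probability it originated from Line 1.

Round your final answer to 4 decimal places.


Let A = from Line 1, D = flawed

Given:
- P(A) = 0.6714, P(B) = 0.3286
- P(D|A) = 0.0420, P(D|B) = 0.0500

Step 1: Find P(D)
P(D) = P(D|A)P(A) + P(D|B)P(B)
     = 0.0420 × 0.6714 + 0.0500 × 0.3286
     = 0.02819880 + 0.01643000
     = 0.04462880

Step 2: Apply Bayes' theorem
P(A|D) = P(D|A)P(A) / P(D)
       = 0.02819880 / 0.04462880
       = 0.6319


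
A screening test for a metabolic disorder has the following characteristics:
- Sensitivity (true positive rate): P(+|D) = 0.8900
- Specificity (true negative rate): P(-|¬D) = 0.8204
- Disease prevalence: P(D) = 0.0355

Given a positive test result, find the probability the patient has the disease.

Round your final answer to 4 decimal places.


Let D = has disease, + = positive test

Given:
- P(D) = 0.0355 (prevalence)
- P(+|D) = 0.8900 (sensitivity)
- P(-|¬D) = 0.8204 (specificity)
- P(+|¬D) = 0.1796 (false positive rate = 1 - specificity)

Step 1: Find P(+)
P(+) = P(+|D)P(D) + P(+|¬D)P(¬D)
     = 0.8900 × 0.0355 + 0.1796 × 0.9645
     = 0.03159500 + 0.17322420
     = 0.20481920

Step 2: Apply Bayes' theorem for P(D|+)
P(D|+) = P(+|D)P(D) / P(+)
       = 0.03159500 / 0.20481920
       = 0.1543


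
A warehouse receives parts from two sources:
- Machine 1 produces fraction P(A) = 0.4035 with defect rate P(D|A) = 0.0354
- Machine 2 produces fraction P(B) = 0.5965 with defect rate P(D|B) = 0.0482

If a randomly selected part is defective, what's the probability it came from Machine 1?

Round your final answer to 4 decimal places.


Let A = from Machine 1, D = defective

Given:
- P(A) = 0.4035, P(B) = 0.5965
- P(D|A) = 0.0354, P(D|B) = 0.0482

Step 1: Find P(D)
P(D) = P(D|A)P(A) + P(D|B)P(B)
     = 0.0354 × 0.4035 + 0.0482 × 0.5965
     = 0.01428390 + 0.02875130
     = 0.04303520

Step 2: Apply Bayes' theorem
P(A|D) = P(D|A)P(A) / P(D)
       = 0.01428390 / 0.04303520
       = 0.3319


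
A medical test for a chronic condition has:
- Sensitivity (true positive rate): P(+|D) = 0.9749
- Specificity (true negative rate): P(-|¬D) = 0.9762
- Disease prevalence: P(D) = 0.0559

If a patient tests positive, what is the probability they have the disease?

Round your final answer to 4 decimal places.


Let D = has disease, + = positive test

Given:
- P(D) = 0.0559 (prevalence)
- P(+|D) = 0.9749 (sensitivity)
- P(-|¬D) = 0.9762 (specificity)
- P(+|¬D) = 0.0238 (false positive rate = 1 - specificity)

Step 1: Find P(+)
P(+) = P(+|D)P(D) + P(+|¬D)P(¬D)
     = 0.9749 × 0.0559 + 0.0238 × 0.9441
     = 0.05449691 + 0.02246958
     = 0.07696649

Step 2: Apply Bayes' theorem for P(D|+)
P(D|+) = P(+|D)P(D) / P(+)
       = 0.05449691 / 0.07696649
       = 0.7081


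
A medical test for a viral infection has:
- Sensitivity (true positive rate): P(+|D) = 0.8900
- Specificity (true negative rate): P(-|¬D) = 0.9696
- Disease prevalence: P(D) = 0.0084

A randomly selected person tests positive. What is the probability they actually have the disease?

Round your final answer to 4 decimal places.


Let D = has disease, + = positive test

Given:
- P(D) = 0.0084 (prevalence)
- P(+|D) = 0.8900 (sensitivity)
- P(-|¬D) = 0.9696 (specificity)
- P(+|¬D) = 0.0304 (false positive rate = 1 - specificity)

Step 1: Find P(+)
P(+) = P(+|D)P(D) + P(+|¬D)P(¬D)
     = 0.8900 × 0.0084 + 0.0304 × 0.9916
     = 0.00747600 + 0.03014464
     = 0.03762064

Step 2: Apply Bayes' theorem for P(D|+)
P(D|+) = P(+|D)P(D) / P(+)
       = 0.00747600 / 0.03762064
       = 0.1987


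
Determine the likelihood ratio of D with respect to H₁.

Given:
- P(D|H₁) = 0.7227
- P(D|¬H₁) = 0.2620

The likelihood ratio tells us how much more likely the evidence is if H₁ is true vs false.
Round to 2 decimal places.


Likelihood Ratio (LR) = P(D|H₁) / P(D|¬H₁)

LR = 0.7227 / 0.2620
   = 2.76

The evidence is 2.76 times more likely if H₁ is true than if H₁ is false.
Because LR exceeds 1, D is evidence for H₁.


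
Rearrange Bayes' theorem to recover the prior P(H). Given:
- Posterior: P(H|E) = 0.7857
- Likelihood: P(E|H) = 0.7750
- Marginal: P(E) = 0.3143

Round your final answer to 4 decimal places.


From Bayes' theorem: P(H|E) = P(E|H) × P(H) / P(E)

Rearranging for P(H):
P(H) = P(H|E) × P(E) / P(E|H)
     = 0.7857 × 0.3143 / 0.7750
     = 0.24694551 / 0.7750
     = 0.3186


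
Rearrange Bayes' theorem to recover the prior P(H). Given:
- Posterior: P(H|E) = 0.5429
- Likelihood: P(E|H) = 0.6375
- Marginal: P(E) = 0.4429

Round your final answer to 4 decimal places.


From Bayes' theorem: P(H|E) = P(E|H) × P(H) / P(E)

Rearranging for P(H):
P(H) = P(H|E) × P(E) / P(E|H)
     = 0.5429 × 0.4429 / 0.6375
     = 0.24045041 / 0.6375
     = 0.3772


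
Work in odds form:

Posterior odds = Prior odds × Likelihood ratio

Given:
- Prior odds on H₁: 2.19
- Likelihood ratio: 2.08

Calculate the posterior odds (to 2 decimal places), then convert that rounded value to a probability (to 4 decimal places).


Step 1: Calculate posterior odds
Posterior odds = Prior odds × LR
               = 2.19 × 2.08
               = 4.56

Step 2: Convert to probability
P(H₁|E) = Posterior odds / (1 + Posterior odds)
       = 4.56 / (1 + 4.56)
       = 4.56 / 5.56
       = 0.8201

The evidence increased P(H₁) from 0.6865 to 0.8201.


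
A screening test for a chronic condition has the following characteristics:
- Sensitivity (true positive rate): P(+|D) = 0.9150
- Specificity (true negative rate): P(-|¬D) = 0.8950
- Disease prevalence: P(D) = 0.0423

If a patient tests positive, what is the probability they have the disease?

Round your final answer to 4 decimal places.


Let D = has disease, + = positive test

Given:
- P(D) = 0.0423 (prevalence)
- P(+|D) = 0.9150 (sensitivity)
- P(-|¬D) = 0.8950 (specificity)
- P(+|¬D) = 0.1050 (false positive rate = 1 - specificity)

Step 1: Find P(+)
P(+) = P(+|D)P(D) + P(+|¬D)P(¬D)
     = 0.9150 × 0.0423 + 0.1050 × 0.9577
     = 0.03870450 + 0.10055850
     = 0.13926300

Step 2: Apply Bayes' theorem for P(D|+)
P(D|+) = P(+|D)P(D) / P(+)
       = 0.03870450 / 0.13926300
       = 0.2779


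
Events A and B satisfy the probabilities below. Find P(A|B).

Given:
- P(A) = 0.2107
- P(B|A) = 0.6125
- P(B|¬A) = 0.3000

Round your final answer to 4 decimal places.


Bayes' theorem: P(A|B) = P(B|A) × P(A) / P(B)

Step 1: Calculate P(B) using law of total probability
P(B) = P(B|A)P(A) + P(B|¬A)P(¬A)
     = 0.6125 × 0.2107 + 0.3000 × 0.7893
     = 0.12905375 + 0.23679000
     = 0.36584375

Step 2: Apply Bayes' theorem
P(A|B) = P(B|A) × P(A) / P(B)
       = 0.12905375 / 0.36584375
       = 0.3528


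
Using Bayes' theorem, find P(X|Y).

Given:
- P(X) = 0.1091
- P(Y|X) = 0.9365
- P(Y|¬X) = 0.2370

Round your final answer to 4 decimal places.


Bayes' theorem: P(X|Y) = P(Y|X) × P(X) / P(Y)

Step 1: Calculate P(Y) using law of total probability
P(Y) = P(Y|X)P(X) + P(Y|¬X)P(¬X)
     = 0.9365 × 0.1091 + 0.2370 × 0.8909
     = 0.10217215 + 0.21114330
     = 0.31331545

Step 2: Apply Bayes' theorem
P(X|Y) = P(Y|X) × P(X) / P(Y)
       = 0.10217215 / 0.31331545
       = 0.3261


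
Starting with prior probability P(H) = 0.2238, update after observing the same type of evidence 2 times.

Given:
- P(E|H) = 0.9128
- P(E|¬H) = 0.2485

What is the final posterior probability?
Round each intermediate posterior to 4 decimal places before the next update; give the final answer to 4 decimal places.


Sequential Bayesian updating:

Initial prior: P(H) = 0.2238

Update 1:
  P(E) = 0.9128 × 0.2238 + 0.2485 × 0.7762 = 0.20428464 + 0.19288570 = 0.39717034
  P(H|E) = 0.20428464 / 0.39717034 = 0.5144

Update 2:
  P(E) = 0.9128 × 0.5144 + 0.2485 × 0.4856 = 0.46954432 + 0.12067160 = 0.59021592
  P(H|E) = 0.46954432 / 0.59021592 = 0.7955

Final posterior: 0.7955


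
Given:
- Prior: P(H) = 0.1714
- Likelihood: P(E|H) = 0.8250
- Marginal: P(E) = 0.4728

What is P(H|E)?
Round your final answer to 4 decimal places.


Using Bayes' theorem:

P(H|E) = P(E|H) × P(H) / P(E)
       = 0.8250 × 0.1714 / 0.4728
       = 0.14140500 / 0.4728
       = 0.2991

The evidence strengthens our belief in H.
Prior: 0.1714 → Posterior: 0.2991


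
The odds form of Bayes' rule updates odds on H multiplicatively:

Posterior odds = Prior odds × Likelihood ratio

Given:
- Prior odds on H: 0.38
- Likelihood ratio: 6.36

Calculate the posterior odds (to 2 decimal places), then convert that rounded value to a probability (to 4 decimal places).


Step 1: Calculate posterior odds
Posterior odds = Prior odds × LR
               = 0.38 × 6.36
               = 2.42

Step 2: Convert to probability
P(H|E) = Posterior odds / (1 + Posterior odds)
       = 2.42 / (1 + 2.42)
       = 2.42 / 3.42
       = 0.7076

The evidence increased P(H) from 0.2754 to 0.7076.


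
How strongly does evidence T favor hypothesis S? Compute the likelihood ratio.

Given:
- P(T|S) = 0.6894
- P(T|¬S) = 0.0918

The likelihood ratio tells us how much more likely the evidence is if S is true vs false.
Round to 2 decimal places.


Likelihood Ratio (LR) = P(T|S) / P(T|¬S)

LR = 0.6894 / 0.0918
   = 7.51

The evidence is 7.51 times more likely if S is true than if S is false.
Because LR exceeds 1, T is evidence for S.


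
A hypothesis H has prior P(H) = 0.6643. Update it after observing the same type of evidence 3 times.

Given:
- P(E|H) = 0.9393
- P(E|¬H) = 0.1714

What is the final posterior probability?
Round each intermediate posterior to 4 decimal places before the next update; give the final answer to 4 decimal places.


Sequential Bayesian updating:

Initial prior: P(H) = 0.6643

Update 1:
  P(E) = 0.9393 × 0.6643 + 0.1714 × 0.3357 = 0.62397699 + 0.05753898 = 0.68151597
  P(H|E) = 0.62397699 / 0.68151597 = 0.9156

Update 2:
  P(E) = 0.9393 × 0.9156 + 0.1714 × 0.0844 = 0.86002308 + 0.01446616 = 0.87448924
  P(H|E) = 0.86002308 / 0.87448924 = 0.9835

Update 3:
  P(E) = 0.9393 × 0.9835 + 0.1714 × 0.0165 = 0.92380155 + 0.00282810 = 0.92662965
  P(H|E) = 0.92380155 / 0.92662965 = 0.9969

Final posterior: 0.9969


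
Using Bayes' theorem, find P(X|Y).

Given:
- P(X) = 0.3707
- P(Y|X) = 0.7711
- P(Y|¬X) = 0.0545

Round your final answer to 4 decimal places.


Bayes' theorem: P(X|Y) = P(Y|X) × P(X) / P(Y)

Step 1: Calculate P(Y) using law of total probability
P(Y) = P(Y|X)P(X) + P(Y|¬X)P(¬X)
     = 0.7711 × 0.3707 + 0.0545 × 0.6293
     = 0.28584677 + 0.03429685
     = 0.32014362

Step 2: Apply Bayes' theorem
P(X|Y) = P(Y|X) × P(X) / P(Y)
       = 0.28584677 / 0.32014362
       = 0.8929


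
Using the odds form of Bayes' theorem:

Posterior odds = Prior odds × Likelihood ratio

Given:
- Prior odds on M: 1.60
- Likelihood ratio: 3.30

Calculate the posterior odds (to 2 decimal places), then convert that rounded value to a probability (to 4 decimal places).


Step 1: Calculate posterior odds
Posterior odds = Prior odds × LR
               = 1.60 × 3.30
               = 5.28

Step 2: Convert to probability
P(M|E) = Posterior odds / (1 + Posterior odds)
       = 5.28 / (1 + 5.28)
       = 5.28 / 6.28
       = 0.8408

The evidence increased P(M) from 0.6154 to 0.8408.


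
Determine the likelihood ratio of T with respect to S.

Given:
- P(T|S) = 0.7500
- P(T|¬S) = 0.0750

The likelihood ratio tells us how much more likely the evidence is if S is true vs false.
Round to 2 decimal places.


Likelihood Ratio (LR) = P(T|S) / P(T|¬S)

LR = 0.7500 / 0.0750
   = 10.00

The evidence is 10.00 times more likely if S is true than if S is false.
Since LR > 1, the evidence supports S over ¬S.


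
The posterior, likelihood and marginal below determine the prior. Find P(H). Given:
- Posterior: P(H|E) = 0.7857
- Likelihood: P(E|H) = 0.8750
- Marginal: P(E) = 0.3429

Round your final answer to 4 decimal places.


From Bayes' theorem: P(H|E) = P(E|H) × P(H) / P(E)

Rearranging for P(H):
P(H) = P(H|E) × P(E) / P(E|H)
     = 0.7857 × 0.3429 / 0.8750
     = 0.26941653 / 0.8750
     = 0.3079


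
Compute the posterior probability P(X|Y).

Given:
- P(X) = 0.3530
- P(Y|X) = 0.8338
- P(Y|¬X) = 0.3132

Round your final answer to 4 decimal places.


Bayes' theorem: P(X|Y) = P(Y|X) × P(X) / P(Y)

Step 1: Calculate P(Y) using law of total probability
P(Y) = P(Y|X)P(X) + P(Y|¬X)P(¬X)
     = 0.8338 × 0.3530 + 0.3132 × 0.6470
     = 0.29433140 + 0.20264040
     = 0.49697180

Step 2: Apply Bayes' theorem
P(X|Y) = P(Y|X) × P(X) / P(Y)
       = 0.29433140 / 0.49697180
       = 0.5922


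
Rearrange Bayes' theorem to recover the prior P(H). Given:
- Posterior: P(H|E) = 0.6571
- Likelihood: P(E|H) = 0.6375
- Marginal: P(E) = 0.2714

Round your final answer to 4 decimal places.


From Bayes' theorem: P(H|E) = P(E|H) × P(H) / P(E)

Rearranging for P(H):
P(H) = P(H|E) × P(E) / P(E|H)
     = 0.6571 × 0.2714 / 0.6375
     = 0.17833694 / 0.6375
     = 0.2797


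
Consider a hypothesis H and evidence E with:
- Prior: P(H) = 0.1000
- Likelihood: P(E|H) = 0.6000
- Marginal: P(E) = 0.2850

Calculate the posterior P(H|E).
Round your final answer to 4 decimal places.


Using Bayes' theorem:

P(H|E) = P(E|H) × P(H) / P(E)
       = 0.6000 × 0.1000 / 0.2850
       = 0.06000000 / 0.2850
       = 0.2105

The evidence strengthens our belief in H.
Prior: 0.1000 → Posterior: 0.2105


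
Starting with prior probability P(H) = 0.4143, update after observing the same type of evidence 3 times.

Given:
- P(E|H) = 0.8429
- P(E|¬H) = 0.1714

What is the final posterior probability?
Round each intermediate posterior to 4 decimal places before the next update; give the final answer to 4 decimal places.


Sequential Bayesian updating:

Initial prior: P(H) = 0.4143

Update 1:
  P(E) = 0.8429 × 0.4143 + 0.1714 × 0.5857 = 0.34921347 + 0.10038898 = 0.44960245
  P(H|E) = 0.34921347 / 0.44960245 = 0.7767

Update 2:
  P(E) = 0.8429 × 0.7767 + 0.1714 × 0.2233 = 0.65468043 + 0.03827362 = 0.69295405
  P(H|E) = 0.65468043 / 0.69295405 = 0.9448

Update 3:
  P(E) = 0.8429 × 0.9448 + 0.1714 × 0.0552 = 0.79637192 + 0.00946128 = 0.80583320
  P(H|E) = 0.79637192 / 0.80583320 = 0.9883

Final posterior: 0.9883
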